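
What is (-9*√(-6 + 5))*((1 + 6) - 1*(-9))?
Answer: -144*I ≈ -144.0*I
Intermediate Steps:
(-9*√(-6 + 5))*((1 + 6) - 1*(-9)) = (-9*I)*(7 + 9) = -9*I*16 = -144*I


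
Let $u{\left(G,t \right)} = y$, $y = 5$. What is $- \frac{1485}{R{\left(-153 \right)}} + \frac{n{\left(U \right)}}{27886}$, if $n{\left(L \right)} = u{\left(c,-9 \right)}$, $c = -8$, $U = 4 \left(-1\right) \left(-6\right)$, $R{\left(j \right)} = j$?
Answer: $\frac{4601275}{474062} \approx 9.7061$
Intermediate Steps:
$U = 24$ ($U = \left(-4\right) \left(-6\right) = 24$)
$u{\left(G,t \right)} = 5$
$n{\left(L \right)} = 5$
$- \frac{1485}{R{\left(-153 \right)}} + \frac{n{\left(U \right)}}{27886} = - \frac{1485}{-153} + \frac{5}{27886} = \left(-1485\right) \left(- \frac{1}{153}\right) + 5 \cdot \frac{1}{27886} = \frac{165}{17} + \frac{5}{27886} = \frac{4601275}{474062}$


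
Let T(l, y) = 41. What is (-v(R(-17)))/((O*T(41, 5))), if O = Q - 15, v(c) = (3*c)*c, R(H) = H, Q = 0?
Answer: 289/205 ≈ 1.4098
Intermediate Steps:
v(c) = 3*c²
O = -15 (O = 0 - 15 = -15)
(-v(R(-17)))/((O*T(41, 5))) = (-3*(-17)²)/((-15*41)) = -3*289/(-615) = -1*867*(-1/615) = -867*(-1/615) = 289/205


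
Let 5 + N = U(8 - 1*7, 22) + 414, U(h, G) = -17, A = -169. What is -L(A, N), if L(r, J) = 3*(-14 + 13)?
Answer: 3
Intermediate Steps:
N = 392 (N = -5 + (-17 + 414) = -5 + 397 = 392)
L(r, J) = -3 (L(r, J) = 3*(-1) = -3)
-L(A, N) = -1*(-3) = 3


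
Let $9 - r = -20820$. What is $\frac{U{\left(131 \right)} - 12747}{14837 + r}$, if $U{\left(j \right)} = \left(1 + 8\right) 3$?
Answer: $- \frac{6360}{17833} \approx -0.35664$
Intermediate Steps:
$r = 20829$ ($r = 9 - -20820 = 9 + 20820 = 20829$)
$U{\left(j \right)} = 27$ ($U{\left(j \right)} = 9 \cdot 3 = 27$)
$\frac{U{\left(131 \right)} - 12747}{14837 + r} = \frac{27 - 12747}{14837 + 20829} = - \frac{12720}{35666} = \left(-12720\right) \frac{1}{35666} = - \frac{6360}{17833}$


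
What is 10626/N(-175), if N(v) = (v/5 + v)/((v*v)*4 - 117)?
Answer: -30962899/5 ≈ -6.1926e+6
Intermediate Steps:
N(v) = 6*v/(5*(-117 + 4*v²)) (N(v) = (v*(⅕) + v)/(v²*4 - 117) = (v/5 + v)/(4*v² - 117) = (6*v/5)/(-117 + 4*v²) = 6*v/(5*(-117 + 4*v²)))
10626/N(-175) = 10626/(((6/5)*(-175)/(-117 + 4*(-175)²))) = 10626/(((6/5)*(-175)/(-117 + 4*30625))) = 10626/(((6/5)*(-175)/(-117 + 122500))) = 10626/(((6/5)*(-175)/122383)) = 10626/(((6/5)*(-175)*(1/122383))) = 10626/(-210/122383) = 10626*(-122383/210) = -30962899/5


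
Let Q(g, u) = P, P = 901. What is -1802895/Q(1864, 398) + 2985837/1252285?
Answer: -2255048125938/1128308785 ≈ -1998.6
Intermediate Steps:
Q(g, u) = 901
-1802895/Q(1864, 398) + 2985837/1252285 = -1802895/901 + 2985837/1252285 = -2255048125938/1128308785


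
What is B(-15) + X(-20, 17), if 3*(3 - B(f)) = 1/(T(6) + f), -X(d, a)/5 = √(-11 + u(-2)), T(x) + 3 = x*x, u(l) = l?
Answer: 161/54 - 5*I*√13 ≈ 2.9815 - 18.028*I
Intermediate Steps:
T(x) = -3 + x² (T(x) = -3 + x*x = -3 + x²)
X(d, a) = -5*I*√13 (X(d, a) = -5*√(-11 - 2) = -5*I*√13)
B(f) = 3 - 1/(3*(33 + f)) (B(f) = 3 - 1/(3*((-3 + 6²) + f)) = 3 - 1/(3*((-3 + 36) + f)) = 3 - 1/(3*(33 + f)))
B(-15) + X(-20, 17) = (296 + 9*(-15))/(3*(33 - 15)) - 5*I*√13 = (⅓)*(296 - 135)/18 - 5*I*√13 = (⅓)*(1/18)*161 - 5*I*√13 = 161/54 - 5*I*√13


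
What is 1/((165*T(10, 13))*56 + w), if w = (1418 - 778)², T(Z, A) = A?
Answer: 1/529720 ≈ 1.8878e-6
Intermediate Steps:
w = 409600 (w = 640² = 409600)
1/((165*T(10, 13))*56 + w) = 1/((165*13)*56 + 409600) = 1/(2145*56 + 409600) = 1/(120120 + 409600) = 1/529720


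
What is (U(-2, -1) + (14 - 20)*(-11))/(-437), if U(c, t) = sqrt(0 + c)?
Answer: -66/437 - I*sqrt(2)/437 ≈ -0.15103 - 0.0032362*I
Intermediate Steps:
U(c, t) = sqrt(c)
(U(-2, -1) + (14 - 20)*(-11))/(-437) = (sqrt(-2) + (14 - 20)*(-11))/(-437) = (I*sqrt(2) - 6*(-11))*(-1/437) = (I*sqrt(2) + 66)*(-1/437) = (66 + I*sqrt(2))*(-1/437) = -66/437 - I*sqrt(2)/437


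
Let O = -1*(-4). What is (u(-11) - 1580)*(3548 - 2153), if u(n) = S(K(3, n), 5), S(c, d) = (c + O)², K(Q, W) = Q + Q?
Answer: -2064600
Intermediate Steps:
O = 4
K(Q, W) = 2*Q
S(c, d) = (4 + c)² (S(c, d) = (c + 4)² = (4 + c)²)
u(n) = 100 (u(n) = (4 + 2*3)² = (4 + 6)² = 10² = 100)
(u(-11) - 1580)*(3548 - 2153) = (100 - 1580)*(3548 - 2153) = -1480*1395 = -2064600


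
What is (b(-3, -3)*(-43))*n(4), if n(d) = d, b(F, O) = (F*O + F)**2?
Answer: -6192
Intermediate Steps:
b(F, O) = (F + F*O)**2
(b(-3, -3)*(-43))*n(4) = (((-3)**2*(1 - 3)**2)*(-43))*4 = ((9*(-2)**2)*(-43))*4 = ((9*4)*(-43))*4 = (36*(-43))*4 = -1548*4 = -6192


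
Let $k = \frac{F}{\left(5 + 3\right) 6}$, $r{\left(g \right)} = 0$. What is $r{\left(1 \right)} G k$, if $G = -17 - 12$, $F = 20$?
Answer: $0$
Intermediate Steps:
$G = -29$
$k = \frac{5}{12}$ ($k = \frac{20}{\left(5 + 3\right) 6} = \frac{20}{8 \cdot 6} = \frac{20}{48} = 20 \cdot \frac{1}{48} = \frac{5}{12} \approx 0.41667$)
$r{\left(1 \right)} G k = 0 \left(-29\right) \frac{5}{12} = 0 \cdot \frac{5}{12} = 0$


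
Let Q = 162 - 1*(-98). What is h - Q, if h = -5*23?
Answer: -375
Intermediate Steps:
Q = 260 (Q = 162 + 98 = 260)
h = -115
h - Q = -115 - 1*260 = -115 - 260 = -375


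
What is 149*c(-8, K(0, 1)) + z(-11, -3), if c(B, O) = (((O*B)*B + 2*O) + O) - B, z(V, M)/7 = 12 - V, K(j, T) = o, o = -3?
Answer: -28596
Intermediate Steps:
K(j, T) = -3
z(V, M) = 84 - 7*V (z(V, M) = 7*(12 - V) = 84 - 7*V)
c(B, O) = -B + 3*O + O*B² (c(B, O) = (((B*O)*B + 2*O) + O) - B = ((O*B² + 2*O) + O) - B = ((2*O + O*B²) + O) - B = (3*O + O*B²) - B = -B + 3*O + O*B²)
149*c(-8, K(0, 1)) + z(-11, -3) = 149*(-1*(-8) + 3*(-3) - 3*(-8)²) + (84 - 7*(-11)) = 149*(8 - 9 - 3*64) + (84 + 77) = 149*(8 - 9 - 192) + 161 = 149*(-193) + 161 = -28757 + 161 = -28596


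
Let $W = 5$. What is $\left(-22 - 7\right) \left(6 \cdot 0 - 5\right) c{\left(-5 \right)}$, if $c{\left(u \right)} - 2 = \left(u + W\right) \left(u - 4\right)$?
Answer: $290$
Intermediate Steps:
$c{\left(u \right)} = 2 + \left(-4 + u\right) \left(5 + u\right)$ ($c{\left(u \right)} = 2 + \left(u + 5\right) \left(u - 4\right) = 2 + \left(5 + u\right) \left(-4 + u\right) = 2 + \left(-4 + u\right) \left(5 + u\right)$)
$\left(-22 - 7\right) \left(6 \cdot 0 - 5\right) c{\left(-5 \right)} = \left(-22 - 7\right) \left(6 \cdot 0 - 5\right) \left(-18 - 5 + \left(-5\right)^{2}\right) = \left(-22 - 7\right) \left(0 - 5\right) \left(-18 - 5 + 25\right) = \left(-29\right) \left(-5\right) 2 = 145 \cdot 2 = 290$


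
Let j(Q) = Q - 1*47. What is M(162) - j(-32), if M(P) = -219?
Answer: -140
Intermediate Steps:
j(Q) = -47 + Q (j(Q) = Q - 47 = -47 + Q)
M(162) - j(-32) = -219 - (-47 - 32) = -219 - 1*(-79) = -219 + 79 = -140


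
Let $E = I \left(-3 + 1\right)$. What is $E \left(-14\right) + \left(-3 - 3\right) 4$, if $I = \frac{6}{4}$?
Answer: $18$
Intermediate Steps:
$I = \frac{3}{2}$ ($I = 6 \cdot \frac{1}{4} = \frac{3}{2} \approx 1.5$)
$E = -3$ ($E = \frac{3 \left(-3 + 1\right)}{2} = \frac{3}{2} \left(-2\right) = -3$)
$E \left(-14\right) + \left(-3 - 3\right) 4 = \left(-3\right) \left(-14\right) + \left(-3 - 3\right) 4 = 42 - 24 = 18$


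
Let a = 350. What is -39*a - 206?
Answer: -13856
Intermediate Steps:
-39*a - 206 = -39*350 - 206 = -13650 - 206 = -13856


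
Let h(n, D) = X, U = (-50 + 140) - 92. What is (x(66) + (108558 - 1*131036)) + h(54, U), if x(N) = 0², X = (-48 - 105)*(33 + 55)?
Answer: -35942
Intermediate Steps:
X = -13464 (X = -153*88 = -13464)
x(N) = 0
U = -2 (U = 90 - 92 = -2)
h(n, D) = -13464
(x(66) + (108558 - 1*131036)) + h(54, U) = (0 + (108558 - 1*131036)) - 13464 = (0 + (108558 - 131036)) - 13464 = (0 - 22478) - 13464 = -22478 - 13464 = -35942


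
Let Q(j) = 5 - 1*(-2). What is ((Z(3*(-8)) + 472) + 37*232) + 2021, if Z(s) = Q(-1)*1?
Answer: 11084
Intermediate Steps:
Q(j) = 7 (Q(j) = 5 + 2 = 7)
Z(s) = 7 (Z(s) = 7*1 = 7)
((Z(3*(-8)) + 472) + 37*232) + 2021 = ((7 + 472) + 37*232) + 2021 = (479 + 8584) + 2021 = 9063 + 2021 = 11084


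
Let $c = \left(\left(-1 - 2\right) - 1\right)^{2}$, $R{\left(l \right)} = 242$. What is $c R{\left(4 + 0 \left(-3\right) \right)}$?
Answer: $3872$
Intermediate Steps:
$c = 16$ ($c = \left(\left(-1 - 2\right) - 1\right)^{2} = \left(-3 - 1\right)^{2} = \left(-4\right)^{2} = 16$)
$c R{\left(4 + 0 \left(-3\right) \right)} = 16 \cdot 242 = 3872$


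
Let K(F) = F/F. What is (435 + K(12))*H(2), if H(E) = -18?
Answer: -7848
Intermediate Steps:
K(F) = 1
(435 + K(12))*H(2) = (435 + 1)*(-18) = 436*(-18) = -7848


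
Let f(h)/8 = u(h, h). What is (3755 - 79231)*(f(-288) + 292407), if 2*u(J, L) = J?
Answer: -21982762380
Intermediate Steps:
u(J, L) = J/2
f(h) = 4*h (f(h) = 8*(h/2) = 4*h)
(3755 - 79231)*(f(-288) + 292407) = (3755 - 79231)*(4*(-288) + 292407) = -75476*(-1152 + 292407) = -75476*291255 = -21982762380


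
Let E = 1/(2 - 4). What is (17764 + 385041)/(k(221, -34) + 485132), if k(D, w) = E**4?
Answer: 6444880/7762113 ≈ 0.83030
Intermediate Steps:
E = -1/2 (E = 1/(-2) = -1/2 ≈ -0.50000)
k(D, w) = 1/16 (k(D, w) = (-1/2)**4 = 1/16)
(17764 + 385041)/(k(221, -34) + 485132) = (17764 + 385041)/(1/16 + 485132) = 402805/(7762113/16) = 402805*(16/7762113) = 6444880/7762113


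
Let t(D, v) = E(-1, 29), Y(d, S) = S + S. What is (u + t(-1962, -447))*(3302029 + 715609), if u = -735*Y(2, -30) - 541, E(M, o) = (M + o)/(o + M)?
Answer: 175008311280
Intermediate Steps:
Y(d, S) = 2*S
E(M, o) = 1 (E(M, o) = (M + o)/(M + o) = 1)
t(D, v) = 1
u = 43559 (u = -1470*(-30) - 541 = -735*(-60) - 541 = 44100 - 541 = 43559)
(u + t(-1962, -447))*(3302029 + 715609) = (43559 + 1)*(3302029 + 715609) = 43560*4017638 = 175008311280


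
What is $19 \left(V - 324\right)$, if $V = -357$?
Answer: $-12939$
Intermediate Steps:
$19 \left(V - 324\right) = 19 \left(-357 - 324\right) = 19 \left(-681\right) = -12939$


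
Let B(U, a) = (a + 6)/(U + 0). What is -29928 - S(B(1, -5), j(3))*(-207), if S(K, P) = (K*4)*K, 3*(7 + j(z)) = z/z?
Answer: -29100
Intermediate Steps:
j(z) = -20/3 (j(z) = -7 + (z/z)/3 = -7 + (⅓)*1 = -7 + ⅓ = -20/3)
B(U, a) = (6 + a)/U
S(K, P) = 4*K² (S(K, P) = (4*K)*K = 4*K²)
-29928 - S(B(1, -5), j(3))*(-207) = -29928 - 4*((6 - 5)/1)²*(-207) = -29928 - 4*(1*1)²*(-207) = -29928 - 4*1²*(-207) = -29928 - 4*1*(-207) = -29928 - 4*(-207) = -29928 - 1*(-828) = -29928 + 828 = -29100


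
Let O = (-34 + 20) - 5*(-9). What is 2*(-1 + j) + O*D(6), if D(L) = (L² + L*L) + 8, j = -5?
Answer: 2468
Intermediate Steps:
D(L) = 8 + 2*L² (D(L) = (L² + L²) + 8 = 2*L² + 8 = 8 + 2*L²)
O = 31 (O = -14 + 45 = 31)
2*(-1 + j) + O*D(6) = 2*(-1 - 5) + 31*(8 + 2*6²) = 2*(-6) + 31*(8 + 2*36) = -12 + 31*(8 + 72) = -12 + 31*80 = -12 + 2480 = 2468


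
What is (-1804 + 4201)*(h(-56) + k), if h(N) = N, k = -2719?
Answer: -6651675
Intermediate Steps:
(-1804 + 4201)*(h(-56) + k) = (-1804 + 4201)*(-56 - 2719) = 2397*(-2775) = -6651675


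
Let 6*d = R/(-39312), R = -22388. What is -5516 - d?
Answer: -325273085/58968 ≈ -5516.1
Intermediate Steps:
d = 5597/58968 (d = (-22388/(-39312))/6 = (-22388*(-1/39312))/6 = (⅙)*(5597/9828) = 5597/58968 ≈ 0.094916)
-5516 - d = -5516 - 1*5597/58968 = -5516 - 5597/58968 = -325273085/58968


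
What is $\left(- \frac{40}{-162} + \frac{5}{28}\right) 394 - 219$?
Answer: $- \frac{58241}{1134} \approx -51.359$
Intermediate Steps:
$\left(- \frac{40}{-162} + \frac{5}{28}\right) 394 - 219 = \left(\left(-40\right) \left(- \frac{1}{162}\right) + 5 \cdot \frac{1}{28}\right) 394 - 219 = \left(\frac{20}{81} + \frac{5}{28}\right) 394 - 219 = \frac{965}{2268} \cdot 394 - 219 = \frac{190105}{1134} - 219 = - \frac{58241}{1134}$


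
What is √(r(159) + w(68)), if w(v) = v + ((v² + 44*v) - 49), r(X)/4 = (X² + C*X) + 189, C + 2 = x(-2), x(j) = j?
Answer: √106971 ≈ 327.06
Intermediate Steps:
C = -4 (C = -2 - 2 = -4)
r(X) = 756 - 16*X + 4*X² (r(X) = 4*((X² - 4*X) + 189) = 4*(189 + X² - 4*X) = 756 - 16*X + 4*X²)
w(v) = -49 + v² + 45*v (w(v) = v + (-49 + v² + 44*v) = -49 + v² + 45*v)
√(r(159) + w(68)) = √((756 - 16*159 + 4*159²) + (-49 + 68² + 45*68)) = √((756 - 2544 + 4*25281) + (-49 + 4624 + 3060)) = √((756 - 2544 + 101124) + 7635) = √(99336 + 7635) = √106971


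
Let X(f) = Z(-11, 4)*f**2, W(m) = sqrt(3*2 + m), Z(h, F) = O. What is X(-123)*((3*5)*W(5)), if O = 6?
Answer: 1361610*sqrt(11) ≈ 4.5160e+6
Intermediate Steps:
Z(h, F) = 6
W(m) = sqrt(6 + m)
X(f) = 6*f**2
X(-123)*((3*5)*W(5)) = (6*(-123)**2)*((3*5)*sqrt(6 + 5)) = (6*15129)*(15*sqrt(11)) = 90774*(15*sqrt(11)) = 1361610*sqrt(11)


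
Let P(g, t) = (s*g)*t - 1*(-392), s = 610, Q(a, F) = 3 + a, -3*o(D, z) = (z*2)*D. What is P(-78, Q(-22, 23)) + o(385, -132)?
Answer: 938292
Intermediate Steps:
o(D, z) = -2*D*z/3 (o(D, z) = -z*2*D/3 = -2*z*D/3 = -2*D*z/3)
P(g, t) = 392 + 610*g*t (P(g, t) = (610*g)*t - 1*(-392) = 610*g*t + 392 = 392 + 610*g*t)
P(-78, Q(-22, 23)) + o(385, -132) = (392 + 610*(-78)*(3 - 22)) - ⅔*385*(-132) = (392 + 610*(-78)*(-19)) + 33880 = (392 + 904020) + 33880 = 904412 + 33880 = 938292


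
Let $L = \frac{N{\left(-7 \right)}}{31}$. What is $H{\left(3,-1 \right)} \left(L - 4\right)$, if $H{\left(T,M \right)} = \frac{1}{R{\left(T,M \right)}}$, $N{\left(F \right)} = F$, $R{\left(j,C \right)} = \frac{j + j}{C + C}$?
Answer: $\frac{131}{93} \approx 1.4086$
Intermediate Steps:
$R{\left(j,C \right)} = \frac{j}{C}$ ($R{\left(j,C \right)} = \frac{2 j}{2 C} = 2 j \frac{1}{2 C} = \frac{j}{C}$)
$H{\left(T,M \right)} = \frac{M}{T}$ ($H{\left(T,M \right)} = \frac{1}{T \frac{1}{M}} = \frac{M}{T}$)
$L = - \frac{7}{31} \approx -0.22581$
$H{\left(3,-1 \right)} \left(L - 4\right) = - \frac{1}{3} \left(- \frac{7}{31} - 4\right) = \left(-1\right) \frac{1}{3} \left(- \frac{131}{31}\right) = \left(- \frac{1}{3}\right) \left(- \frac{131}{31}\right) = \frac{131}{93}$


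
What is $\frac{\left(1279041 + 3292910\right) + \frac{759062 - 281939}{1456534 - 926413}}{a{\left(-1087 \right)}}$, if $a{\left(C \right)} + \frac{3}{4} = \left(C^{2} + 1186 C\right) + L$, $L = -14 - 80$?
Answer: $- \frac{190093153976}{4478285501} \approx -42.448$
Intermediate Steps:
$L = -94$ ($L = -14 - 80 = -94$)
$a{\left(C \right)} = - \frac{379}{4} + C^{2} + 1186 C$ ($a{\left(C \right)} = - \frac{3}{4} - \left(94 - C^{2} - 1186 C\right) = - \frac{3}{4} + \left(-94 + C^{2} + 1186 C\right) = - \frac{379}{4} + C^{2} + 1186 C$)
$\frac{\left(1279041 + 3292910\right) + \frac{759062 - 281939}{1456534 - 926413}}{a{\left(-1087 \right)}} = \frac{\left(1279041 + 3292910\right) + \frac{759062 - 281939}{1456534 - 926413}}{- \frac{379}{4} + \left(-1087\right)^{2} + 1186 \left(-1087\right)} = \frac{4571951 + \frac{477123}{530121}}{- \frac{379}{4} + 1181569 - 1289182} = \frac{4571951 + 477123 \cdot \frac{1}{530121}}{- \frac{430831}{4}} = \left(4571951 + \frac{159041}{176707}\right) \left(- \frac{4}{430831}\right) = \frac{807895904398}{176707} \left(- \frac{4}{430831}\right) = - \frac{190093153976}{4478285501}$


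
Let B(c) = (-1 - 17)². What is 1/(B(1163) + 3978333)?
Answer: 1/3978657 ≈ 2.5134e-7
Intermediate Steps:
B(c) = 324 (B(c) = (-18)² = 324)
1/(B(1163) + 3978333) = 1/(324 + 3978333) = 1/3978657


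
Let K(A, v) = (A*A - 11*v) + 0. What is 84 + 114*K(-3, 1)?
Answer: -144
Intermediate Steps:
K(A, v) = A**2 - 11*v (K(A, v) = (A**2 - 11*v) + 0 = A**2 - 11*v)
84 + 114*K(-3, 1) = 84 + 114*((-3)**2 - 11*1) = 84 + 114*(9 - 11) = 84 + 114*(-2) = 84 - 228 = -144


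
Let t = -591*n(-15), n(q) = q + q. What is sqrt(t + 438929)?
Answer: sqrt(456659) ≈ 675.77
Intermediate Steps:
n(q) = 2*q
t = 17730 (t = -1182*(-15) = -591*(-30) = 17730)
sqrt(t + 438929) = sqrt(17730 + 438929) = sqrt(456659)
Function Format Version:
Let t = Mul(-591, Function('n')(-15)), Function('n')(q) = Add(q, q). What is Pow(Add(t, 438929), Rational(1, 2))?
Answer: Pow(456659, Rational(1, 2)) ≈ 675.77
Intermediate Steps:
Function('n')(q) = Mul(2, q)
t = 17730 (t = Mul(-591, Mul(2, -15)) = Mul(-591, -30) = 17730)
Pow(Add(t, 438929), Rational(1, 2)) = Pow(Add(17730, 438929), Rational(1, 2)) = Pow(456659, Rational(1, 2))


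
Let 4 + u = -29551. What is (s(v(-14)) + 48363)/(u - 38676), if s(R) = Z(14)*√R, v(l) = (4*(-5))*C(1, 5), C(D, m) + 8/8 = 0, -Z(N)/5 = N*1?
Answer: -48363/68231 + 140*√5/68231 ≈ -0.70422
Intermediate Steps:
u = -29555 (u = -4 - 29551 = -29555)
Z(N) = -5*N
C(D, m) = -1 (C(D, m) = -1 + 0 = -1)
v(l) = 20 (v(l) = (4*(-5))*(-1) = -20*(-1) = 20)
s(R) = -70*√R (s(R) = (-5*14)*√R = -70*√R)
(s(v(-14)) + 48363)/(u - 38676) = (-140*√5 + 48363)/(-29555 - 38676) = (-140*√5 + 48363)/(-68231) = (-140*√5 + 48363)*(-1/68231) = (48363 - 140*√5)*(-1/68231) = -48363/68231 + 140*√5/68231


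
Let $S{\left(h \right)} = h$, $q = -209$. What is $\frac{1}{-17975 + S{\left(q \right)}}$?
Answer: $- \frac{1}{18184} \approx -5.4993 \cdot 10^{-5}$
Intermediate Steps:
$\frac{1}{-17975 + S{\left(q \right)}} = \frac{1}{-17975 - 209} = \frac{1}{-18184} = - \frac{1}{18184}$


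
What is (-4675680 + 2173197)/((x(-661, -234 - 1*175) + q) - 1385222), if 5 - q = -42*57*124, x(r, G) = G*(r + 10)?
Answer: 834161/274034 ≈ 3.0440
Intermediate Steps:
x(r, G) = G*(10 + r)
q = 296861 (q = 5 - (-42*57)*124 = 5 - (-2394)*124 = 5 - 1*(-296856) = 5 + 296856 = 296861)
(-4675680 + 2173197)/((x(-661, -234 - 1*175) + q) - 1385222) = (-4675680 + 2173197)/(((-234 - 1*175)*(10 - 661) + 296861) - 1385222) = -2502483/(((-234 - 175)*(-651) + 296861) - 1385222) = -2502483/((-409*(-651) + 296861) - 1385222) = -2502483/((266259 + 296861) - 1385222) = -2502483/(563120 - 1385222) = -2502483/(-822102) = -2502483*(-1/822102) = 834161/274034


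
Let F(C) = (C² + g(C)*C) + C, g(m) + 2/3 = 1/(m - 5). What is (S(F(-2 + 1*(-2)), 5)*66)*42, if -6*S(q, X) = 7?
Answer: -3234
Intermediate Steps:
g(m) = -⅔ + 1/(-5 + m) (g(m) = -⅔ + 1/(m - 5) = -⅔ + 1/(-5 + m))
F(C) = C + C² + C*(13 - 2*C)/(3*(-5 + C)) (F(C) = (C² + ((13 - 2*C)/(3*(-5 + C)))*C) + C = (C² + C*(13 - 2*C)/(3*(-5 + C))) + C = C + C² + C*(13 - 2*C)/(3*(-5 + C)))
S(q, X) = -7/6 (S(q, X) = -⅙*7 = -7/6)
(S(F(-2 + 1*(-2)), 5)*66)*42 = -7/6*66*42 = -77*42 = -3234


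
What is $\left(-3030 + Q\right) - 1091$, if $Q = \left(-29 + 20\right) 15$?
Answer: $-4256$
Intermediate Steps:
$Q = -135$ ($Q = \left(-9\right) 15 = -135$)
$\left(-3030 + Q\right) - 1091 = \left(-3030 - 135\right) - 1091 = -3165 - 1091 = -4256$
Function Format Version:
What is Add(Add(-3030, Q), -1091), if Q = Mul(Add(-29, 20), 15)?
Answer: -4256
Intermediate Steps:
Q = -135 (Q = Mul(-9, 15) = -135)
Add(Add(-3030, Q), -1091) = Add(Add(-3030, -135), -1091) = Add(-3165, -1091) = -4256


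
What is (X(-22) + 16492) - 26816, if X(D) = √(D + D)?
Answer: -10324 + 2*I*√11 ≈ -10324.0 + 6.6332*I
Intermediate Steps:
X(D) = √2*√D (X(D) = √(2*D) = √2*√D)
(X(-22) + 16492) - 26816 = (√2*√(-22) + 16492) - 26816 = (√2*(I*√22) + 16492) - 26816 = (2*I*√11 + 16492) - 26816 = (16492 + 2*I*√11) - 26816 = -10324 + 2*I*√11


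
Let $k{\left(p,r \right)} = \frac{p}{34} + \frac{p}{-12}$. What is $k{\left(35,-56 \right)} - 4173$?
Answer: $- \frac{851677}{204} \approx -4174.9$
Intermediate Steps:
$k{\left(p,r \right)} = - \frac{11 p}{204}$ ($k{\left(p,r \right)} = p \frac{1}{34} + p \left(- \frac{1}{12}\right) = \frac{p}{34} - \frac{p}{12} = - \frac{11 p}{204}$)
$k{\left(35,-56 \right)} - 4173 = \left(- \frac{11}{204}\right) 35 - 4173 = - \frac{385}{204} - 4173 = - \frac{851677}{204}$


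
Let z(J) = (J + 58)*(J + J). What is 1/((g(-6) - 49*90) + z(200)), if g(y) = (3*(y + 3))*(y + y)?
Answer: 1/98898 ≈ 1.0111e-5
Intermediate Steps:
g(y) = 2*y*(9 + 3*y) (g(y) = (3*(3 + y))*(2*y) = (9 + 3*y)*(2*y) = 2*y*(9 + 3*y))
z(J) = 2*J*(58 + J) (z(J) = (58 + J)*(2*J) = 2*J*(58 + J))
1/((g(-6) - 49*90) + z(200)) = 1/((6*(-6)*(3 - 6) - 49*90) + 2*200*(58 + 200)) = 1/((6*(-6)*(-3) - 4410) + 2*200*258) = 1/((108 - 4410) + 103200) = 1/(-4302 + 103200) = 1/98898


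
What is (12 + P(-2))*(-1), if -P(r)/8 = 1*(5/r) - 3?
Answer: -56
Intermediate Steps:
P(r) = 24 - 40/r (P(r) = -8*(1*(5/r) - 3) = -8*(5/r - 3) = -8*(-3 + 5/r) = 24 - 40/r)
(12 + P(-2))*(-1) = (12 + (24 - 40/(-2)))*(-1) = (12 + (24 - 40*(-½)))*(-1) = (12 + (24 + 20))*(-1) = (12 + 44)*(-1) = 56*(-1) = -56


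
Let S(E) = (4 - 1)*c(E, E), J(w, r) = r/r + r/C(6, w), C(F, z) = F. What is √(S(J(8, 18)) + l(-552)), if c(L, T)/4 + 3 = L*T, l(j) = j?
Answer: 6*I*√11 ≈ 19.9*I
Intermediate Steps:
c(L, T) = -12 + 4*L*T (c(L, T) = -12 + 4*(L*T) = -12 + 4*L*T)
J(w, r) = 1 + r/6 (J(w, r) = r/r + r/6 = 1 + r*(⅙) = 1 + r/6)
S(E) = -36 + 12*E² (S(E) = (4 - 1)*(-12 + 4*E*E) = 3*(-12 + 4*E²) = -36 + 12*E²)
√(S(J(8, 18)) + l(-552)) = √((-36 + 12*(1 + (⅙)*18)²) - 552) = √((-36 + 12*(1 + 3)²) - 552) = √((-36 + 12*4²) - 552) = √((-36 + 12*16) - 552) = √((-36 + 192) - 552) = √(156 - 552) = √(-396) = 6*I*√11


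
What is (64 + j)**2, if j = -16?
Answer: 2304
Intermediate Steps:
(64 + j)**2 = (64 - 16)**2 = 48**2 = 2304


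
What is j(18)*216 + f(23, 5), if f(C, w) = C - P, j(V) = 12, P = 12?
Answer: 2603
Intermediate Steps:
f(C, w) = -12 + C (f(C, w) = C - 1*12 = C - 12 = -12 + C)
j(18)*216 + f(23, 5) = 12*216 + (-12 + 23) = 2592 + 11 = 2603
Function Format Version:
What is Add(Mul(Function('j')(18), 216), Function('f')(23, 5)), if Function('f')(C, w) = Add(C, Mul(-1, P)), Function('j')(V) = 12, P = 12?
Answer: 2603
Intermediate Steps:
Function('f')(C, w) = Add(-12, C) (Function('f')(C, w) = Add(C, Mul(-1, 12)) = Add(C, -12) = Add(-12, C))
Add(Mul(Function('j')(18), 216), Function('f')(23, 5)) = Add(Mul(12, 216), Add(-12, 23)) = Add(2592, 11) = 2603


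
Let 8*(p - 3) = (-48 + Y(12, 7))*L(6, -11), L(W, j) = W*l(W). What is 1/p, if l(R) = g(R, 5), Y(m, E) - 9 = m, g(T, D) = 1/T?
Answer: -8/3 ≈ -2.6667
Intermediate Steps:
Y(m, E) = 9 + m
l(R) = 1/R
L(W, j) = 1 (L(W, j) = W/W = 1)
p = -3/8 (p = 3 + ((-48 + (9 + 12))*1)/8 = 3 + ((-48 + 21)*1)/8 = 3 + (-27*1)/8 = 3 + (⅛)*(-27) = 3 - 27/8 = -3/8 ≈ -0.37500)
1/p = 1/(-3/8) = -8/3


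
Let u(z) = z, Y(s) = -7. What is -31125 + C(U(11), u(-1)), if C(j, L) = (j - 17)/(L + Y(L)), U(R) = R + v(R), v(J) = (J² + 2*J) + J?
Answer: -62287/2 ≈ -31144.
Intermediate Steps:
v(J) = J² + 3*J
U(R) = R + R*(3 + R)
C(j, L) = (-17 + j)/(-7 + L) (C(j, L) = (j - 17)/(L - 7) = (-17 + j)/(-7 + L))
-31125 + C(U(11), u(-1)) = -31125 + (-17 + 11*(4 + 11))/(-7 - 1) = -31125 + (-17 + 11*15)/(-8) = -31125 - (-17 + 165)/8 = -31125 - ⅛*148 = -31125 - 37/2 = -62287/2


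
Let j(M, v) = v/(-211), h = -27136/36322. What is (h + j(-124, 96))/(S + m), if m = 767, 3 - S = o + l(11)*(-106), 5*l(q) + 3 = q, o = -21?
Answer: -23031520/18404956713 ≈ -0.0012514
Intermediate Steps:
h = -13568/18161 (h = -27136*1/36322 = -13568/18161 ≈ -0.74710)
l(q) = -⅗ + q/5
S = 968/5 (S = 3 - (-21 + (-⅗ + (⅕)*11)*(-106)) = 3 - (-21 + (-⅗ + 11/5)*(-106)) = 3 - (-21 + (8/5)*(-106)) = 3 - (-21 - 848/5) = 3 - 1*(-953/5) = 3 + 953/5 = 968/5 ≈ 193.60)
j(M, v) = -v/211 (j(M, v) = v*(-1/211) = -v/211)
(h + j(-124, 96))/(S + m) = (-13568/18161 - 1/211*96)/(968/5 + 767) = (-13568/18161 - 96/211)/(4803/5) = -4606304/3831971*5/4803 = -23031520/18404956713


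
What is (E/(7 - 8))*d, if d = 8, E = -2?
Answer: 16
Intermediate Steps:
(E/(7 - 8))*d = -2/(7 - 8)*8 = -2/(-1)*8 = -2*(-1)*8 = 2*8 = 16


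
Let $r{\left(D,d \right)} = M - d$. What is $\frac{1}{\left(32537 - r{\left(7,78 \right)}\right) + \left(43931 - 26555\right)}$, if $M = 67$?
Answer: $\frac{1}{49924} \approx 2.003 \cdot 10^{-5}$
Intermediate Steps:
$r{\left(D,d \right)} = 67 - d$
$\frac{1}{\left(32537 - r{\left(7,78 \right)}\right) + \left(43931 - 26555\right)} = \frac{1}{\left(32537 - \left(67 - 78\right)\right) + \left(43931 - 26555\right)} = \frac{1}{\left(32537 - \left(67 - 78\right)\right) + 17376} = \frac{1}{\left(32537 - -11\right) + 17376} = \frac{1}{\left(32537 + 11\right) + 17376} = \frac{1}{32548 + 17376} = \frac{1}{49924}$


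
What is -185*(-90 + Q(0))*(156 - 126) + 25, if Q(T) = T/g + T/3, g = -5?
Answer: 499525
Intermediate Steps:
Q(T) = 2*T/15 (Q(T) = T/(-5) + T/3 = T*(-⅕) + T*(⅓) = -T/5 + T/3 = 2*T/15)
-185*(-90 + Q(0))*(156 - 126) + 25 = -185*(-90 + (2/15)*0)*(156 - 126) + 25 = -185*(-90 + 0)*30 + 25 = -(-16650)*30 + 25 = -185*(-2700) + 25 = 499500 + 25 = 499525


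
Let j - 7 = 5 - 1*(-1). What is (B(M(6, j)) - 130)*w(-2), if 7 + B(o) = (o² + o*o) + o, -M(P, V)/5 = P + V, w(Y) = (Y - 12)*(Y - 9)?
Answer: 2743972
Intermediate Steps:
w(Y) = (-12 + Y)*(-9 + Y)
j = 13 (j = 7 + (5 - 1*(-1)) = 7 + (5 + 1) = 7 + 6 = 13)
M(P, V) = -5*P - 5*V (M(P, V) = -5*(P + V) = -5*P - 5*V)
B(o) = -7 + o + 2*o² (B(o) = -7 + ((o² + o*o) + o) = -7 + ((o² + o²) + o) = -7 + (2*o² + o) = -7 + (o + 2*o²) = -7 + o + 2*o²)
(B(M(6, j)) - 130)*w(-2) = ((-7 + (-5*6 - 5*13) + 2*(-5*6 - 5*13)²) - 130)*(108 + (-2)² - 21*(-2)) = ((-7 + (-30 - 65) + 2*(-30 - 65)²) - 130)*(108 + 4 + 42) = ((-7 - 95 + 2*(-95)²) - 130)*154 = ((-7 - 95 + 2*9025) - 130)*154 = ((-7 - 95 + 18050) - 130)*154 = (17948 - 130)*154 = 17818*154 = 2743972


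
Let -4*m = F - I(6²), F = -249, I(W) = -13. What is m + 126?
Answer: 185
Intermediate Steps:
m = 59 (m = -(-249 - 1*(-13))/4 = -(-249 + 13)/4 = -¼*(-236) = 59)
m + 126 = 59 + 126 = 185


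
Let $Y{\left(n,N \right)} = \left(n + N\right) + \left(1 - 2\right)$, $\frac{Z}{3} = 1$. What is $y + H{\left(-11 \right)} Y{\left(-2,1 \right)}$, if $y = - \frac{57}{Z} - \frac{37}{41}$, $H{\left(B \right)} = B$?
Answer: $\frac{86}{41} \approx 2.0976$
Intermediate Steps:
$Z = 3$ ($Z = 3 \cdot 1 = 3$)
$Y{\left(n,N \right)} = -1 + N + n$ ($Y{\left(n,N \right)} = \left(N + n\right) + \left(1 - 2\right) = \left(N + n\right) - 1 = -1 + N + n$)
$y = - \frac{816}{41}$ ($y = - \frac{57}{3} - \frac{37}{41} = \left(-57\right) \frac{1}{3} - \frac{37}{41} = -19 - \frac{37}{41} = - \frac{816}{41} \approx -19.902$)
$y + H{\left(-11 \right)} Y{\left(-2,1 \right)} = - \frac{816}{41} - 11 \left(-1 + 1 - 2\right) = - \frac{816}{41} - -22 = - \frac{816}{41} + 22 = \frac{86}{41}$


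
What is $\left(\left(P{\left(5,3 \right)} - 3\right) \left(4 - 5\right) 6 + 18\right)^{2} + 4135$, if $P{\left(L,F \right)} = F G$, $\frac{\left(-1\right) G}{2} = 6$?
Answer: $67639$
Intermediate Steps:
$G = -12$ ($G = \left(-2\right) 6 = -12$)
$P{\left(L,F \right)} = - 12 F$ ($P{\left(L,F \right)} = F \left(-12\right) = - 12 F$)
$\left(\left(P{\left(5,3 \right)} - 3\right) \left(4 - 5\right) 6 + 18\right)^{2} + 4135 = \left(\left(\left(-12\right) 3 - 3\right) \left(4 - 5\right) 6 + 18\right)^{2} + 4135 = \left(\left(-36 - 3\right) \left(-1\right) 6 + 18\right)^{2} + 4135 = \left(\left(-39\right) \left(-1\right) 6 + 18\right)^{2} + 4135 = \left(39 \cdot 6 + 18\right)^{2} + 4135 = \left(234 + 18\right)^{2} + 4135 = 252^{2} + 4135 = 63504 + 4135 = 67639$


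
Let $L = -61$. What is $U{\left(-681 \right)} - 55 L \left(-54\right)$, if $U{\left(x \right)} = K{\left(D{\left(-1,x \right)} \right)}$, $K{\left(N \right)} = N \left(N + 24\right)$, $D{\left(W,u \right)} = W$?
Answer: $-181193$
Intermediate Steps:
$K{\left(N \right)} = N \left(24 + N\right)$
$U{\left(x \right)} = -23$ ($U{\left(x \right)} = - (24 - 1) = \left(-1\right) 23 = -23$)
$U{\left(-681 \right)} - 55 L \left(-54\right) = -23 - 55 \left(-61\right) \left(-54\right) = -23 - \left(-3355\right) \left(-54\right) = -23 - 181170 = -181193$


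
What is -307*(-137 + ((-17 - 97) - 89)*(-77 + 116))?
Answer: 2472578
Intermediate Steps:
-307*(-137 + ((-17 - 97) - 89)*(-77 + 116)) = -307*(-137 + (-114 - 89)*39) = -307*(-137 - 203*39) = -307*(-137 - 7917) = -307*(-8054) = 2472578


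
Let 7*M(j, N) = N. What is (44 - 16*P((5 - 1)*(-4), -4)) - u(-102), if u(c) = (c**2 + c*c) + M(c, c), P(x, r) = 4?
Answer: -145694/7 ≈ -20813.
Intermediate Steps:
M(j, N) = N/7
u(c) = 2*c**2 + c/7 (u(c) = (c**2 + c*c) + c/7 = (c**2 + c**2) + c/7 = 2*c**2 + c/7)
(44 - 16*P((5 - 1)*(-4), -4)) - u(-102) = (44 - 16*4) - (-102)*(1 + 14*(-102))/7 = (44 - 64) - (-102)*(1 - 1428)/7 = -20 - (-102)*(-1427)/7 = -20 - 1*145554/7 = -20 - 145554/7 = -145694/7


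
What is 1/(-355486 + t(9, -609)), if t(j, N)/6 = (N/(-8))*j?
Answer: -4/1405501 ≈ -2.8460e-6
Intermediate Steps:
t(j, N) = -3*N*j/4 (t(j, N) = 6*((N/(-8))*j) = 6*((N*(-⅛))*j) = 6*((-N/8)*j) = 6*(-N*j/8) = -3*N*j/4)
1/(-355486 + t(9, -609)) = 1/(-355486 - ¾*(-609)*9) = 1/(-355486 + 16443/4) = 1/(-1405501/4) = -4/1405501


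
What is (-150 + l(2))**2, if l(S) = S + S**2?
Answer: 20736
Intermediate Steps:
(-150 + l(2))**2 = (-150 + 2*(1 + 2))**2 = (-150 + 2*3)**2 = (-150 + 6)**2 = (-144)**2 = 20736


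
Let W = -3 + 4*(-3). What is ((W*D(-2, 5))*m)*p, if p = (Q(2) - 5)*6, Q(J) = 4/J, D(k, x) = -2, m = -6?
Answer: 3240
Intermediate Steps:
W = -15 (W = -3 - 12 = -15)
p = -18 (p = (4/2 - 5)*6 = (4*(½) - 5)*6 = (2 - 5)*6 = -3*6 = -18)
((W*D(-2, 5))*m)*p = (-15*(-2)*(-6))*(-18) = (30*(-6))*(-18) = -180*(-18) = 3240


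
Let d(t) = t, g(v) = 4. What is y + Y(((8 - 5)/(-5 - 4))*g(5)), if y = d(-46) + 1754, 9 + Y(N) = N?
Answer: 5093/3 ≈ 1697.7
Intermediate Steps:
Y(N) = -9 + N
y = 1708 (y = -46 + 1754 = 1708)
y + Y(((8 - 5)/(-5 - 4))*g(5)) = 1708 + (-9 + ((8 - 5)/(-5 - 4))*4) = 1708 + (-9 + (3/(-9))*4) = 1708 + (-9 + (3*(-⅑))*4) = 1708 + (-9 - ⅓*4) = 1708 + (-9 - 4/3) = 1708 - 31/3 = 5093/3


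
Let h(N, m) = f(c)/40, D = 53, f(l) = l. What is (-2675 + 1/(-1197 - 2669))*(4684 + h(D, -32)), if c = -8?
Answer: -242188782869/19330 ≈ -1.2529e+7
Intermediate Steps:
h(N, m) = -1/5 (h(N, m) = -8/40 = -8*1/40 = -1/5)
(-2675 + 1/(-1197 - 2669))*(4684 + h(D, -32)) = (-2675 + 1/(-1197 - 2669))*(4684 - 1/5) = (-2675 + 1/(-3866))*(23419/5) = (-2675 - 1/3866)*(23419/5) = -10341551/3866*23419/5 = -242188782869/19330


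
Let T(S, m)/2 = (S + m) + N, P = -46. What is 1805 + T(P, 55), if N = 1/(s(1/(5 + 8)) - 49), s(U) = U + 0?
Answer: 579701/318 ≈ 1823.0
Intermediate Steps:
s(U) = U
N = -13/636 (N = 1/(1/(5 + 8) - 49) = 1/(1/13 - 49) = 1/(-636/13) = -13/636 ≈ -0.020440)
T(S, m) = -13/318 + 2*S + 2*m (T(S, m) = 2*((S + m) - 13/636) = 2*(-13/636 + S + m) = -13/318 + 2*S + 2*m)
1805 + T(P, 55) = 1805 + (-13/318 + 2*(-46) + 2*55) = 1805 + (-13/318 - 92 + 110) = 1805 + 5711/318 = 579701/318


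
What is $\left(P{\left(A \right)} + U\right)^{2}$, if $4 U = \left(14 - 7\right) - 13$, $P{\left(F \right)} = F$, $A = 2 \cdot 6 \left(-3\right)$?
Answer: $\frac{5625}{4} \approx 1406.3$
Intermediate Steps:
$A = -36$ ($A = 12 \left(-3\right) = -36$)
$U = - \frac{3}{2}$ ($U = \frac{\left(14 - 7\right) - 13}{4} = \frac{7 - 13}{4} = \frac{1}{4} \left(-6\right) = - \frac{3}{2} \approx -1.5$)
$\left(P{\left(A \right)} + U\right)^{2} = \left(-36 - \frac{3}{2}\right)^{2} = \left(- \frac{75}{2}\right)^{2} = \frac{5625}{4}$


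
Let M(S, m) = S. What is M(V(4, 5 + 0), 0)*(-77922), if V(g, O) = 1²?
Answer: -77922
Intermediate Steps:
V(g, O) = 1
M(V(4, 5 + 0), 0)*(-77922) = 1*(-77922) = -77922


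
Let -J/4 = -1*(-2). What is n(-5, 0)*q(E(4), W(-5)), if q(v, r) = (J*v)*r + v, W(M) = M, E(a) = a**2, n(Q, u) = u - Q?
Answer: 3280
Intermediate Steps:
J = -8 (J = -(-4)*(-2) = -4*2 = -8)
q(v, r) = v - 8*r*v (q(v, r) = (-8*v)*r + v = -8*r*v + v = v - 8*r*v)
n(-5, 0)*q(E(4), W(-5)) = (0 - 1*(-5))*(4**2*(1 - 8*(-5))) = (0 + 5)*(16*(1 + 40)) = 5*(16*41) = 5*656 = 3280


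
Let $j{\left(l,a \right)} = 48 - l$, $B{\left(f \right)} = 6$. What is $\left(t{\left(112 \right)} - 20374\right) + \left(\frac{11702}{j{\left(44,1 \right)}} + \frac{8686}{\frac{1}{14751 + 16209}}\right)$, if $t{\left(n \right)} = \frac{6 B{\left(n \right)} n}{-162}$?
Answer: $\frac{4840219559}{18} \approx 2.689 \cdot 10^{8}$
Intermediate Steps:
$t{\left(n \right)} = - \frac{2 n}{9}$ ($t{\left(n \right)} = \frac{6 \cdot 6 n}{-162} = 36 n \left(- \frac{1}{162}\right) = - \frac{2 n}{9}$)
$\left(t{\left(112 \right)} - 20374\right) + \left(\frac{11702}{j{\left(44,1 \right)}} + \frac{8686}{\frac{1}{14751 + 16209}}\right) = \left(\left(- \frac{2}{9}\right) 112 - 20374\right) + \left(\frac{11702}{48 - 44} + \frac{8686}{\frac{1}{14751 + 16209}}\right) = \left(- \frac{224}{9} - 20374\right) + \left(\frac{11702}{48 - 44} + \frac{8686}{\frac{1}{30960}}\right) = - \frac{183590}{9} + \left(\frac{11702}{4} + 8686 \frac{1}{\frac{1}{30960}}\right) = - \frac{183590}{9} + \left(11702 \cdot \frac{1}{4} + 8686 \cdot 30960\right) = - \frac{183590}{9} + \left(\frac{5851}{2} + 268918560\right) = - \frac{183590}{9} + \frac{537842971}{2} = \frac{4840219559}{18}$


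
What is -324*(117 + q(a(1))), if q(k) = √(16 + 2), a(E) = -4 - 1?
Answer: -37908 - 972*√2 ≈ -39283.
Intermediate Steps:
a(E) = -5
q(k) = 3*√2 (q(k) = √18 = 3*√2)
-324*(117 + q(a(1))) = -324*(117 + 3*√2) = -37908 - 972*√2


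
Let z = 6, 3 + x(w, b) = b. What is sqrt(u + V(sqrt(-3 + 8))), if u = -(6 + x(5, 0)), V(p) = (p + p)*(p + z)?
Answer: sqrt(7 + 12*sqrt(5)) ≈ 5.8166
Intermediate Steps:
x(w, b) = -3 + b
V(p) = 2*p*(6 + p) (V(p) = (p + p)*(p + 6) = (2*p)*(6 + p) = 2*p*(6 + p))
u = -3 (u = -(6 + (-3 + 0)) = -(6 - 3) = -1*3 = -3)
sqrt(u + V(sqrt(-3 + 8))) = sqrt(-3 + 2*sqrt(-3 + 8)*(6 + sqrt(-3 + 8))) = sqrt(-3 + 2*sqrt(5)*(6 + sqrt(5)))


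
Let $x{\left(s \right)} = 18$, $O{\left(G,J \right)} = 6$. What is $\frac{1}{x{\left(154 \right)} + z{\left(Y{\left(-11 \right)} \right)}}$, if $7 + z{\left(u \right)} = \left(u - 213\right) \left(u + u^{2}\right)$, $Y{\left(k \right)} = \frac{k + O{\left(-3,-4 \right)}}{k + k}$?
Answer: $- \frac{10648}{514807} \approx -0.020683$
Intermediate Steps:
$Y{\left(k \right)} = \frac{6 + k}{2 k}$ ($Y{\left(k \right)} = \frac{k + 6}{k + k} = \frac{6 + k}{2 k}$)
$z{\left(u \right)} = -7 + \left(-213 + u\right) \left(u + u^{2}\right)$ ($z{\left(u \right)} = -7 + \left(u - 213\right) \left(u + u^{2}\right) = -7 + \left(-213 + u\right) \left(u + u^{2}\right)$)
$\frac{1}{x{\left(154 \right)} + z{\left(Y{\left(-11 \right)} \right)}} = \frac{1}{18 - \left(7 - - \frac{\left(6 - 11\right)^{3}}{10648} + 212 \frac{\left(6 - 11\right)^{2}}{484} + 213 \cdot \frac{1}{2} \frac{1}{-11} \left(6 - 11\right)\right)} = \frac{1}{18 - \left(7 - \frac{125}{10648} + \frac{1325}{121} + 213 \cdot \frac{1}{2} \left(- \frac{1}{11}\right) \left(-5\right)\right)} = \frac{1}{18 - \left(\frac{1219}{22} - \frac{125}{10648} + \frac{1325}{121}\right)} = \frac{1}{18 - \frac{706471}{10648}} = \frac{1}{- \frac{514807}{10648}} = - \frac{10648}{514807}$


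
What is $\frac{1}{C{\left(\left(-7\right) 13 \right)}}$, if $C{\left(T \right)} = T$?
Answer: $- \frac{1}{91} \approx -0.010989$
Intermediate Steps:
$\frac{1}{C{\left(\left(-7\right) 13 \right)}} = \frac{1}{\left(-7\right) 13} = \frac{1}{-91} = - \frac{1}{91}$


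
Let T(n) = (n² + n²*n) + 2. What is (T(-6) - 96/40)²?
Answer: 813604/25 ≈ 32544.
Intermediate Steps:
T(n) = 2 + n² + n³ (T(n) = (n² + n³) + 2 = 2 + n² + n³)
(T(-6) - 96/40)² = ((2 + (-6)² + (-6)³) - 96/40)² = ((2 + 36 - 216) - 96*1/40)² = (-178 - 12/5)² = (-902/5)² = 813604/25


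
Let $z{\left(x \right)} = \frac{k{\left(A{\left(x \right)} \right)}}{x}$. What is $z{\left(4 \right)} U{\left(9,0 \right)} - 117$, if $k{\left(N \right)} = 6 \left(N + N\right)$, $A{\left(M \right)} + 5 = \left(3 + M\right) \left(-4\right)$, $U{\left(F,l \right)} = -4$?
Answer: $279$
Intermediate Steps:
$A{\left(M \right)} = -17 - 4 M$ ($A{\left(M \right)} = -5 + \left(3 + M\right) \left(-4\right) = -5 - \left(12 + 4 M\right) = -17 - 4 M$)
$k{\left(N \right)} = 12 N$ ($k{\left(N \right)} = 6 \cdot 2 N = 12 N$)
$z{\left(x \right)} = \frac{-204 - 48 x}{x}$ ($z{\left(x \right)} = \frac{12 \left(-17 - 4 x\right)}{x} = \frac{-204 - 48 x}{x}$)
$z{\left(4 \right)} U{\left(9,0 \right)} - 117 = \left(-48 - \frac{204}{4}\right) \left(-4\right) - 117 = \left(-48 - 51\right) \left(-4\right) - 117 = \left(-99\right) \left(-4\right) - 117 = 396 - 117 = 279$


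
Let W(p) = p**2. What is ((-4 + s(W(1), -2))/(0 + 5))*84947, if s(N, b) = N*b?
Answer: -509682/5 ≈ -1.0194e+5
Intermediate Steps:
((-4 + s(W(1), -2))/(0 + 5))*84947 = ((-4 + 1**2*(-2))/(0 + 5))*84947 = ((-4 + 1*(-2))/5)*84947 = ((-4 - 2)*(1/5))*84947 = -6*1/5*84947 = -6/5*84947 = -509682/5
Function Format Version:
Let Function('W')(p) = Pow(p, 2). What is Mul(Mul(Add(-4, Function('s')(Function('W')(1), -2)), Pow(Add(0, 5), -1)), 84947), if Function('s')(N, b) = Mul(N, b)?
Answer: Rational(-509682, 5) ≈ -1.0194e+5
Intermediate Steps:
Mul(Mul(Add(-4, Function('s')(Function('W')(1), -2)), Pow(Add(0, 5), -1)), 84947) = Mul(Mul(Add(-4, Mul(Pow(1, 2), -2)), Pow(Add(0, 5), -1)), 84947) = Mul(Mul(Add(-4, Mul(1, -2)), Pow(5, -1)), 84947) = Mul(Mul(Add(-4, -2), Rational(1, 5)), 84947) = Mul(Mul(-6, Rational(1, 5)), 84947) = Mul(Rational(-6, 5), 84947) = Rational(-509682, 5)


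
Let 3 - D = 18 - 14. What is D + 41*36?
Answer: 1475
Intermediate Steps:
D = -1 (D = 3 - (18 - 14) = 3 - 1*4 = 3 - 4 = -1)
D + 41*36 = -1 + 41*36 = -1 + 1476 = 1475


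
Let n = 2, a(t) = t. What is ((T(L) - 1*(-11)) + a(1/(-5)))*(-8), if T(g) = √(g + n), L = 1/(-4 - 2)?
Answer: -432/5 - 4*√66/3 ≈ -97.232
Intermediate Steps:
L = -⅙ (L = 1/(-6) = -⅙ ≈ -0.16667)
T(g) = √(2 + g) (T(g) = √(g + 2) = √(2 + g))
((T(L) - 1*(-11)) + a(1/(-5)))*(-8) = ((√(2 - ⅙) - 1*(-11)) + 1/(-5))*(-8) = ((√(11/6) + 11) - ⅕)*(-8) = ((√66/6 + 11) - ⅕)*(-8) = ((11 + √66/6) - ⅕)*(-8) = (54/5 + √66/6)*(-8) = -432/5 - 4*√66/3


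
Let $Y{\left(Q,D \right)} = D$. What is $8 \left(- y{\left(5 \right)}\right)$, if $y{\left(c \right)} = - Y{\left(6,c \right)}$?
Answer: $40$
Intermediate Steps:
$y{\left(c \right)} = - c$
$8 \left(- y{\left(5 \right)}\right) = 8 \left(- \left(-1\right) 5\right) = 8 \left(\left(-1\right) \left(-5\right)\right) = 8 \cdot 5 = 40$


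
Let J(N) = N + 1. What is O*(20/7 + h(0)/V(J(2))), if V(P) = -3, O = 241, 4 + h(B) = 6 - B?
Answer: 11086/21 ≈ 527.90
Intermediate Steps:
J(N) = 1 + N
h(B) = 2 - B (h(B) = -4 + (6 - B) = 2 - B)
O*(20/7 + h(0)/V(J(2))) = 241*(20/7 + (2 - 1*0)/(-3)) = 241*(20*(⅐) + (2 + 0)*(-⅓)) = 241*(20/7 + 2*(-⅓)) = 241*(20/7 - ⅔) = 241*(46/21) = 11086/21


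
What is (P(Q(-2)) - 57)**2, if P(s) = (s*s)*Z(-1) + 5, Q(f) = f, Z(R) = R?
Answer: 3136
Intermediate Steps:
P(s) = 5 - s**2 (P(s) = (s*s)*(-1) + 5 = s**2*(-1) + 5 = -s**2 + 5 = 5 - s**2)
(P(Q(-2)) - 57)**2 = ((5 - 1*(-2)**2) - 57)**2 = ((5 - 1*4) - 57)**2 = ((5 - 4) - 57)**2 = (1 - 57)**2 = (-56)**2 = 3136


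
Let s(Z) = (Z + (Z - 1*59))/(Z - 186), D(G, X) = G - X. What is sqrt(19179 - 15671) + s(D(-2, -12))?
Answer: 39/176 + 2*sqrt(877) ≈ 59.450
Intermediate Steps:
s(Z) = (-59 + 2*Z)/(-186 + Z) (s(Z) = (Z + (Z - 59))/(-186 + Z) = (Z + (-59 + Z))/(-186 + Z) = (-59 + 2*Z)/(-186 + Z))
sqrt(19179 - 15671) + s(D(-2, -12)) = sqrt(19179 - 15671) + (-59 + 2*(-2 - 1*(-12)))/(-186 + (-2 - 1*(-12))) = sqrt(3508) + (-59 + 2*(-2 + 12))/(-186 + (-2 + 12)) = 2*sqrt(877) + (-59 + 2*10)/(-186 + 10) = 2*sqrt(877) + (-59 + 20)/(-176) = 2*sqrt(877) - 1/176*(-39) = 2*sqrt(877) + 39/176 = 39/176 + 2*sqrt(877)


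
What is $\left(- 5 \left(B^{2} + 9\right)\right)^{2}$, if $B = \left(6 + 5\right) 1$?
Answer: $422500$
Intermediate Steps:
$B = 11$ ($B = 11 \cdot 1 = 11$)
$\left(- 5 \left(B^{2} + 9\right)\right)^{2} = \left(- 5 \left(11^{2} + 9\right)\right)^{2} = \left(- 5 \left(121 + 9\right)\right)^{2} = \left(\left(-5\right) 130\right)^{2} = \left(-650\right)^{2} = 422500$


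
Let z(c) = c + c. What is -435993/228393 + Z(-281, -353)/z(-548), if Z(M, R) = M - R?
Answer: -20595526/10429947 ≈ -1.9747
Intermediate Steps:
z(c) = 2*c
-435993/228393 + Z(-281, -353)/z(-548) = -435993/228393 + (-281 - 1*(-353))/((2*(-548))) = -435993*1/228393 + (-281 + 353)/(-1096) = -145331/76131 + 72*(-1/1096) = -145331/76131 - 9/137 = -20595526/10429947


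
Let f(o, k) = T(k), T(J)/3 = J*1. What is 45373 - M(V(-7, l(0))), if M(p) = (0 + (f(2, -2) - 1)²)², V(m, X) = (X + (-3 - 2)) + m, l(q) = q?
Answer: 42972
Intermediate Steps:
T(J) = 3*J (T(J) = 3*(J*1) = 3*J)
f(o, k) = 3*k
V(m, X) = -5 + X + m (V(m, X) = (X - 5) + m = (-5 + X) + m = -5 + X + m)
M(p) = 2401 (M(p) = (0 + (3*(-2) - 1)²)² = (0 + (-6 - 1)²)² = (0 + (-7)²)² = (0 + 49)² = 49² = 2401)
45373 - M(V(-7, l(0))) = 45373 - 1*2401 = 45373 - 2401 = 42972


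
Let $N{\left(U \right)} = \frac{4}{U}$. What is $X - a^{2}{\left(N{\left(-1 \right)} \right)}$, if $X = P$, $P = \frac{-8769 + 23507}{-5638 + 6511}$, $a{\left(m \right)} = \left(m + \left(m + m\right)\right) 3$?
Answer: $- \frac{1116670}{873} \approx -1279.1$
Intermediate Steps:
$a{\left(m \right)} = 9 m$ ($a{\left(m \right)} = \left(m + 2 m\right) 3 = 3 m 3 = 9 m$)
$P = \frac{14738}{873} \approx 16.882$
$X = \frac{14738}{873} \approx 16.882$
$X - a^{2}{\left(N{\left(-1 \right)} \right)} = \frac{14738}{873} - \left(9 \frac{4}{-1}\right)^{2} = \frac{14738}{873} - \left(9 \cdot 4 \left(-1\right)\right)^{2} = \frac{14738}{873} - \left(9 \left(-4\right)\right)^{2} = \frac{14738}{873} - \left(-36\right)^{2} = \frac{14738}{873} - 1296 = - \frac{1116670}{873}$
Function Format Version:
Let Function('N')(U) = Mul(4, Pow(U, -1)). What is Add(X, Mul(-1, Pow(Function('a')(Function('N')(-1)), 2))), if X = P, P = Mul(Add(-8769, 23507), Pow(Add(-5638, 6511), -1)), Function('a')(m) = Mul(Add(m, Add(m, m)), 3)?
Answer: Rational(-1116670, 873) ≈ -1279.1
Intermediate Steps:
Function('a')(m) = Mul(9, m) (Function('a')(m) = Mul(Add(m, Mul(2, m)), 3) = Mul(Mul(3, m), 3) = Mul(9, m))
P = Rational(14738, 873) (P = Mul(14738, Pow(873, -1)) = Mul(14738, Rational(1, 873)) = Rational(14738, 873) ≈ 16.882)
X = Rational(14738, 873) ≈ 16.882
Add(X, Mul(-1, Pow(Function('a')(Function('N')(-1)), 2))) = Add(Rational(14738, 873), Mul(-1, Pow(Mul(9, Mul(4, Pow(-1, -1))), 2))) = Add(Rational(14738, 873), Mul(-1, Pow(Mul(9, Mul(4, -1)), 2))) = Add(Rational(14738, 873), Mul(-1, Pow(Mul(9, -4), 2))) = Add(Rational(14738, 873), Mul(-1, Pow(-36, 2))) = Add(Rational(14738, 873), Mul(-1, 1296)) = Add(Rational(14738, 873), -1296) = Rational(-1116670, 873)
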